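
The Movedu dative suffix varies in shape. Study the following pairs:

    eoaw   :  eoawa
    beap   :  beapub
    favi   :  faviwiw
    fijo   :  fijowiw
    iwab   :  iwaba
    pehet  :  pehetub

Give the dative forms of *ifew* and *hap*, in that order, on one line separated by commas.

Looking at the final sound of each stem: -ub when the stem ends in a voiceless consonant (*beap*, *pehet*); -a when the stem ends in a voiced consonant (*eoaw*, *iwab*); -wiw when the stem ends in a vowel (*favi*, *fijo*).
*ifew*: final sound = /w/, a voiced consonant → -a → *ifewa*.
Since the final sound of *hap* is /p/ (a voiceless consonant), it takes -ub, giving *hapub*.

ifewa, hapub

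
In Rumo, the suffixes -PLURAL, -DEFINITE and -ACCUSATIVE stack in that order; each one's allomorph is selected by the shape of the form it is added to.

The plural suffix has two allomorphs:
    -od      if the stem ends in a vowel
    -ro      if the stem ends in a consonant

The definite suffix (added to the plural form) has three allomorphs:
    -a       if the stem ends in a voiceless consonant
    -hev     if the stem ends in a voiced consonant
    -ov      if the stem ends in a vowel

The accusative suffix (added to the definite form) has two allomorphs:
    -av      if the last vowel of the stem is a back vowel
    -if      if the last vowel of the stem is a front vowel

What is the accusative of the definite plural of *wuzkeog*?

wuzkeogroovav

Since the final sound of *wuzkeog* is /g/ (a consonant), it takes -ro, giving *wuzkeogro*.
The final sound of the plural form *wuzkeogro* is /o/, which is a vowel, so the definite suffix is -ov, giving *wuzkeogroov*.
The definite form *wuzkeogroov* — last vowel /o/ (a back vowel) → -av → *wuzkeogroovav*.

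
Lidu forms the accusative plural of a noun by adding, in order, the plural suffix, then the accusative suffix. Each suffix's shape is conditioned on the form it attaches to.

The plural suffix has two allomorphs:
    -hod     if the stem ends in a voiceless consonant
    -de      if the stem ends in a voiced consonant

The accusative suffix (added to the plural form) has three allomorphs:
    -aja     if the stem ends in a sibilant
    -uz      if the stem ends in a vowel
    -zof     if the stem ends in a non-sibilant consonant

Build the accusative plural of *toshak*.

*toshak* — final consonant /k/ (voiceless) → -hod → *toshakhod*.
The final sound of the plural form *toshakhod* is /d/, which is a non-sibilant consonant, so the accusative suffix is -zof, giving *toshakhodzof*.

toshakhodzof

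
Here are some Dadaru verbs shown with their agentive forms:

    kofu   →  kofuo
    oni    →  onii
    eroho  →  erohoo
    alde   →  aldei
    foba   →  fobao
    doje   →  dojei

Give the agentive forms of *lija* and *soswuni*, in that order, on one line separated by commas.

lijao, soswunii

The alternation tracks the last vowel of the stem — -i when the last vowel of the stem is a front vowel (*oni*, *alde*, *doje*); -o when the last vowel of the stem is a back vowel (*kofu*, *eroho*, *foba*).
*lija*: last vowel = /a/, a back vowel → -o → *lijao*.
*soswuni*: last vowel = /i/, a front vowel → -i → *soswunii*.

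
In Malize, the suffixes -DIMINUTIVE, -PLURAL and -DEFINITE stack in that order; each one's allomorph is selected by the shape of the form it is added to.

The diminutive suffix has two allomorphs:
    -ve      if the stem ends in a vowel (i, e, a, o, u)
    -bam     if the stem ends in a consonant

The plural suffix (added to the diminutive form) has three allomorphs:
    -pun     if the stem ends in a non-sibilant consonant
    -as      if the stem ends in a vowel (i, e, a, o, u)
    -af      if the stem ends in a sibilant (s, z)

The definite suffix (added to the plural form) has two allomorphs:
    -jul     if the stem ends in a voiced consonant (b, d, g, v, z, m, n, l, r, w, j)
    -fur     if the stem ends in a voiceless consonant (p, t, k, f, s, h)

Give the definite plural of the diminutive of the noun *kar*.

karbampunjul

Since the final sound of *kar* is /r/ (a consonant), it takes -bam, giving *karbam*.
The final sound of the diminutive form *karbam* is /m/, which is a non-sibilant consonant, so the plural suffix is -pun, giving *karbampun*.
The final consonant of the plural form *karbampun* is /n/, which is voiced, so the definite suffix is -jul, giving *karbampunjul*.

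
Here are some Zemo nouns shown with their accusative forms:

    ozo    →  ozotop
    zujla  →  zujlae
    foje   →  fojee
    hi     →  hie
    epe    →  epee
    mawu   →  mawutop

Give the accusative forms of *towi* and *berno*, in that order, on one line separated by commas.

Looking at the last vowel of each stem: -top when the last vowel of the stem is a rounded vowel (*ozo*, *mawu*); -e when the last vowel of the stem is an unrounded vowel (*zujla*, *foje*, *hi*, *epe*).
*towi* — last vowel /i/ (an unrounded vowel) → -e → *towie*.
*berno* — last vowel /o/ (a rounded vowel) → -top → *bernotop*.

towie, bernotop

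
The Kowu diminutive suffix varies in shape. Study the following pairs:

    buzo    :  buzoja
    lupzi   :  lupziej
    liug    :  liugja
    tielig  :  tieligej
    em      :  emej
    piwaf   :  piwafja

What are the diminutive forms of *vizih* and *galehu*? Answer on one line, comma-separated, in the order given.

Looking at the last vowel of each stem: -ej when the last vowel of the stem is a front vowel (*lupzi*, *tielig*, *em*); -ja when the last vowel of the stem is a back vowel (*buzo*, *liug*, *piwaf*).
*vizih*: last vowel = /i/, a front vowel → -ej → *vizihej*.
Since the last vowel of *galehu* is /u/ (a back vowel), it takes -ja, giving *galehuja*.

vizihej, galehuja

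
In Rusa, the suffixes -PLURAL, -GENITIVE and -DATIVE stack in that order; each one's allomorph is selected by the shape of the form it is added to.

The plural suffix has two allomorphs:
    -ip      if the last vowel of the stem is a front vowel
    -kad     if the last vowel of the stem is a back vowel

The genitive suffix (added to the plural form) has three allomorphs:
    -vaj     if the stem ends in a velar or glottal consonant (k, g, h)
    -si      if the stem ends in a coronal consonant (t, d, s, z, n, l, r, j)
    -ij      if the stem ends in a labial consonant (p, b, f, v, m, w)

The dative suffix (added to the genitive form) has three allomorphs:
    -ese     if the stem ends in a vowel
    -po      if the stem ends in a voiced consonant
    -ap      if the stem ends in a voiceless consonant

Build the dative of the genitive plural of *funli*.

funliipijpo

The last vowel of *funli* is /i/, which is a front vowel, so the plural suffix is -ip, giving *funliip*.
The plural form *funliip* — final consonant /p/ (labial) → -ij → *funliipij*.
Since the final sound of the genitive form *funliipij* is /j/ (a voiced consonant), it takes -po, giving *funliipijpo*.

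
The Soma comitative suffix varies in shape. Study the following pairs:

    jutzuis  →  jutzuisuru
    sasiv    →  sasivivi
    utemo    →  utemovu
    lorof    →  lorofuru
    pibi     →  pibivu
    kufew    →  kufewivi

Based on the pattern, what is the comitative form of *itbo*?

The pattern is voicing of the final sound: -uru when the stem ends in a voiceless consonant (*jutzuis*, *lorof*); -ivi when the stem ends in a voiced consonant (*sasiv*, *kufew*); -vu when the stem ends in a vowel (*utemo*, *pibi*).
*itbo*: final sound = /o/, a vowel → -vu → *itbovu*.

itbovu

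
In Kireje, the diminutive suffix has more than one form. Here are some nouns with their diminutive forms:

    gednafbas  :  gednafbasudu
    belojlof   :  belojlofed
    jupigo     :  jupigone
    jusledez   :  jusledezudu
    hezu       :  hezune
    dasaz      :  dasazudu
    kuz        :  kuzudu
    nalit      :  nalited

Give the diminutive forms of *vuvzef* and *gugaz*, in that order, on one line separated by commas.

The pattern is sibilance of the final sound: -udu when the stem ends in a sibilant (*gednafbas*, *jusledez*, *dasaz*, *kuz*); -ed when the stem ends in a non-sibilant consonant (*belojlof*, *nalit*); -ne when the stem ends in a vowel (*jupigo*, *hezu*).
*vuvzef* — final sound /f/ (a non-sibilant consonant) → -ed → *vuvzefed*.
The final sound of *gugaz* is /z/, which is a sibilant, so the suffix is -udu, giving *gugazudu*.

vuvzefed, gugazudu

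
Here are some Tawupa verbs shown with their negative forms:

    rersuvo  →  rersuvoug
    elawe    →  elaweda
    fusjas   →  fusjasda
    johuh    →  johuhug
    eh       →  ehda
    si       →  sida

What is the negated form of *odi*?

Looking at the last vowel of each stem: -ug when the last vowel of the stem is a rounded vowel (*rersuvo*, *johuh*); -da when the last vowel of the stem is an unrounded vowel (*elawe*, *fusjas*, *eh*, *si*).
*odi*: last vowel = /i/, an unrounded vowel → -da → *odida*.

odida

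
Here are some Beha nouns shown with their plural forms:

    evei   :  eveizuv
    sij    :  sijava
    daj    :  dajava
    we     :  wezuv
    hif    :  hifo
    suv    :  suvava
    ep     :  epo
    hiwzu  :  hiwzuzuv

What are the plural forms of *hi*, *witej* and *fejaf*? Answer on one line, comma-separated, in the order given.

hizuv, witejava, fejafo

The pattern is voicing of the final sound: -o when the stem ends in a voiceless consonant (*hif*, *ep*); -ava when the stem ends in a voiced consonant (*sij*, *daj*, *suv*); -zuv when the stem ends in a vowel (*evei*, *we*, *hiwzu*).
*hi* — final sound /i/ (a vowel) → -zuv → *hizuv*.
Since the final sound of *witej* is /j/ (a voiced consonant), it takes -ava, giving *witejava*.
*fejaf* — final sound /f/ (a voiceless consonant) → -o → *fejafo*.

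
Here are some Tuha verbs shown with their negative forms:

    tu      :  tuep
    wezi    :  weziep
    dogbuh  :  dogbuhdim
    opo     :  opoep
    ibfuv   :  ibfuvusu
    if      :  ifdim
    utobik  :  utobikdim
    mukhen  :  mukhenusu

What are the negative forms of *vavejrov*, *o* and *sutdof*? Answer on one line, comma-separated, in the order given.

vavejrovusu, oep, sutdofdim

Looking at the final sound of each stem: -dim when the stem ends in a voiceless consonant (*dogbuh*, *if*, *utobik*); -usu when the stem ends in a voiced consonant (*ibfuv*, *mukhen*); -ep when the stem ends in a vowel (*tu*, *wezi*, *opo*).
*vavejrov*: final sound = /v/, a voiced consonant → -usu → *vavejrovusu*.
The final sound of *o* is /o/, which is a vowel, so the suffix is -ep, giving *oep*.
*sutdof*: final sound = /f/, a voiceless consonant → -dim → *sutdofdim*.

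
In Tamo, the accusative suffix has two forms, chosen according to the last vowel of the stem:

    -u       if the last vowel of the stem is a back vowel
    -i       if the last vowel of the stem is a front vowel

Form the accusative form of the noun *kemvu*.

Since the last vowel of *kemvu* is /u/ (a back vowel), it takes -u, giving *kemvuu*.

kemvuu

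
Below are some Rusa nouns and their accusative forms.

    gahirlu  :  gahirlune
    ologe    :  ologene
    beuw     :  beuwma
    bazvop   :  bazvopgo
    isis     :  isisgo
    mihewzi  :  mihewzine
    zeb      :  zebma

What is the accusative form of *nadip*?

The pattern is voicing of the final sound: -go when the stem ends in a voiceless consonant (*bazvop*, *isis*); -ma when the stem ends in a voiced consonant (*beuw*, *zeb*); -ne when the stem ends in a vowel (*gahirlu*, *ologe*, *mihewzi*).
Since the final sound of *nadip* is /p/ (a voiceless consonant), it takes -go, giving *nadipgo*.

nadipgo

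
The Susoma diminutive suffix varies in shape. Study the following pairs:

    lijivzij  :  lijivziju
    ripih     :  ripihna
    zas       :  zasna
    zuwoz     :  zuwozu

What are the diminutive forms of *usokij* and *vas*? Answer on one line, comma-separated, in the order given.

usokiju, vasna

The pattern is voicing of the final consonant: -na when the stem ends in a voiceless consonant (*ripih*, *zas*); -u when the stem ends in a voiced consonant (*lijivzij*, *zuwoz*).
Since the final consonant of *usokij* is /j/ (voiced), it takes -u, giving *usokiju*.
The final consonant of *vas* is /s/, which is voiceless, so the suffix is -na, giving *vasna*.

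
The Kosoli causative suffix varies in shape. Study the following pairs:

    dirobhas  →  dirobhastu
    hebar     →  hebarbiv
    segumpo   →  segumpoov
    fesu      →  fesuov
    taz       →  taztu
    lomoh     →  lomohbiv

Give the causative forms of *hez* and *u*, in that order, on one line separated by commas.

The suffix is conditioned by the final sound: -tu when the stem ends in a sibilant (*dirobhas*, *taz*); -biv when the stem ends in a non-sibilant consonant (*hebar*, *lomoh*); -ov when the stem ends in a vowel (*segumpo*, *fesu*).
*hez*: final sound = /z/, a sibilant → -tu → *heztu*.
Since the final sound of *u* is /u/ (a vowel), it takes -ov, giving *uov*.

heztu, uov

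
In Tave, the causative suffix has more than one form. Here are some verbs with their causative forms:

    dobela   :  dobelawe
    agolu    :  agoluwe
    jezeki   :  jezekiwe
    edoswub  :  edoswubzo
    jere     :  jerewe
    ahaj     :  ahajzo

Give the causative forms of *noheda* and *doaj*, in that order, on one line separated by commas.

nohedawe, doajzo

Looking at the final sound of each stem: -zo when the stem ends in a consonant (*edoswub*, *ahaj*); -we when the stem ends in a vowel (*dobela*, *agolu*, *jezeki*, *jere*).
The final sound of *noheda* is /a/, which is a vowel, so the suffix is -we, giving *nohedawe*.
*doaj*: final sound = /j/, a consonant → -zo → *doajzo*.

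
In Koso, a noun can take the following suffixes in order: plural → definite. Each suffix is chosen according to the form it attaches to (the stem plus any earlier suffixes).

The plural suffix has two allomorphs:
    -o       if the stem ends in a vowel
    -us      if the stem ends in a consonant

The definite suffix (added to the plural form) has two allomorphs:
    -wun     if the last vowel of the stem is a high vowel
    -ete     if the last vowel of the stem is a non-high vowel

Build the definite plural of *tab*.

tabuswun

Since the final sound of *tab* is /b/ (a consonant), it takes -us, giving *tabus*.
The plural form *tabus*: last vowel = /u/, a high vowel → -wun → *tabuswun*.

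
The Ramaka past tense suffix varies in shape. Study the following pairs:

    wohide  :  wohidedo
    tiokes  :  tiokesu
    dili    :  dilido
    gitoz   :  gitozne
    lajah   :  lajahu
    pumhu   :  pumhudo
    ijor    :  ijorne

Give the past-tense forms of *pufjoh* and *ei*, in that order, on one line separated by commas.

The pattern is voicing of the final sound: -u when the stem ends in a voiceless consonant (*tiokes*, *lajah*); -ne when the stem ends in a voiced consonant (*gitoz*, *ijor*); -do when the stem ends in a vowel (*wohide*, *dili*, *pumhu*).
The final sound of *pufjoh* is /h/, which is a voiceless consonant, so the suffix is -u, giving *pufjohu*.
The final sound of *ei* is /i/, which is a vowel, so the suffix is -do, giving *eido*.

pufjohu, eido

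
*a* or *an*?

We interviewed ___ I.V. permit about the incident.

The indefinite article is chosen by the initial *sound* of the following word, not its spelling.
The initialism *I.V.* is read letter by letter; the first letter, I, is pronounced /aɪ/, which begins with a vowel sound.
So the article is *an*: We interviewed an I.V. permit about the incident.

an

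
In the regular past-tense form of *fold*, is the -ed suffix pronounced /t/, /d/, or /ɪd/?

The stem *fold* ends in /t/ or /d/.
The -ed suffix is realized as /ɪd/ after /t, d/; as /t/ after other voiceless consonants; and as /d/ after other voiced sounds.
So -ed on *fold* is pronounced /ɪd/.

/ɪd/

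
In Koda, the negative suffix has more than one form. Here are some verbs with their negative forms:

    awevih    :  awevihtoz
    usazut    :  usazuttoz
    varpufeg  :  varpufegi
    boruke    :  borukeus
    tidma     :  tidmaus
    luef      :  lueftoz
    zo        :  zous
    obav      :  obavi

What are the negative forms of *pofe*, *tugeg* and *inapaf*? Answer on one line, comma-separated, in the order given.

The pattern is voicing of the final sound: -toz when the stem ends in a voiceless consonant (*awevih*, *usazut*, *luef*); -i when the stem ends in a voiced consonant (*varpufeg*, *obav*); -us when the stem ends in a vowel (*boruke*, *tidma*, *zo*).
*pofe*: final sound = /e/, a vowel → -us → *pofeus*.
Since the final sound of *tugeg* is /g/ (a voiced consonant), it takes -i, giving *tugegi*.
Since the final sound of *inapaf* is /f/ (a voiceless consonant), it takes -toz, giving *inapaftoz*.

pofeus, tugegi, inapaftoz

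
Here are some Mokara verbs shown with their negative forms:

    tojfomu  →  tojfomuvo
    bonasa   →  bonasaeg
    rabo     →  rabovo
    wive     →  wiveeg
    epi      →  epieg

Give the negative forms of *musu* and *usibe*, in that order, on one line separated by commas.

The alternation tracks the last vowel of the stem — -vo when the last vowel of the stem is a rounded vowel (*tojfomu*, *rabo*); -eg when the last vowel of the stem is an unrounded vowel (*bonasa*, *wive*, *epi*).
*musu*: last vowel = /u/, a rounded vowel → -vo → *musuvo*.
*usibe* — last vowel /e/ (an unrounded vowel) → -eg → *usibeeg*.

musuvo, usibeeg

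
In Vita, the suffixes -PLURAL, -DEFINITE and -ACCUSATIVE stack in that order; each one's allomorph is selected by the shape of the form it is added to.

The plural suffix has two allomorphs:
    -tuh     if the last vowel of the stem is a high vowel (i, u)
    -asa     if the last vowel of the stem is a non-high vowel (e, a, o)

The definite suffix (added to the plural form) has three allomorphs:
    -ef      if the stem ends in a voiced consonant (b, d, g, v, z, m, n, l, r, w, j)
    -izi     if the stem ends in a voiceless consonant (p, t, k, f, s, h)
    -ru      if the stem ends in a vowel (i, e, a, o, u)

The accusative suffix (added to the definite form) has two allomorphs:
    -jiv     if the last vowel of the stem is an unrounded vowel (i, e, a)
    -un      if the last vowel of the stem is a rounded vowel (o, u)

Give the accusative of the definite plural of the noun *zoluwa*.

zoluwaasaruun

*zoluwa* — last vowel /a/ (a non-high vowel) → -asa → *zoluwaasa*.
Since the final sound of the plural form *zoluwaasa* is /a/ (a vowel), it takes -ru, giving *zoluwaasaru*.
The definite form *zoluwaasaru*: last vowel = /u/, a rounded vowel → -un → *zoluwaasaruun*.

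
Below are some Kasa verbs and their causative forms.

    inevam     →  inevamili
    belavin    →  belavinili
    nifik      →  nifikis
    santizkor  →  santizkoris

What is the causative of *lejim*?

lejimili

The pattern is nasality of the final consonant: -ili when the stem ends in a nasal (*inevam*, *belavin*); -is when the stem ends in a non-nasal consonant (*nifik*, *santizkor*).
The final consonant of *lejim* is /m/, which is a nasal, so the suffix is -ili, giving *lejimili*.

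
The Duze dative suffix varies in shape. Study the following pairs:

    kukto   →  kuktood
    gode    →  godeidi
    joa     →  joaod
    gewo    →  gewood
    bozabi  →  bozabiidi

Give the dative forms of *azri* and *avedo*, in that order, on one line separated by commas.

The alternation tracks the last vowel of the stem — -idi when the last vowel of the stem is a front vowel (*gode*, *bozabi*); -od when the last vowel of the stem is a back vowel (*kukto*, *joa*, *gewo*).
*azri*: last vowel = /i/, a front vowel → -idi → *azriidi*.
*avedo* — last vowel /o/ (a back vowel) → -od → *avedood*.

azriidi, avedood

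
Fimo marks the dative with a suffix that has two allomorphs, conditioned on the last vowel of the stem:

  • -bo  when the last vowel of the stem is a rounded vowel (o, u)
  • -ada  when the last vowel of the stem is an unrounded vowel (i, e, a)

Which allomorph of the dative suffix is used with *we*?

-ada

The last vowel of *we* is /e/, which is an unrounded vowel, so the suffix is -ada.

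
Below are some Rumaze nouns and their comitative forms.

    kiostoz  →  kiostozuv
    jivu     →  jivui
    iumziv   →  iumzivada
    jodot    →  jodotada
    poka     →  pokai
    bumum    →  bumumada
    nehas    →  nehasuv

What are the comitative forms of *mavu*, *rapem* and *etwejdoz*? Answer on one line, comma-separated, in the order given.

mavui, rapemada, etwejdozuv

The alternation tracks the final sound of the stem — -uv when the stem ends in a sibilant (*kiostoz*, *nehas*); -ada when the stem ends in a non-sibilant consonant (*iumziv*, *jodot*, *bumum*); -i when the stem ends in a vowel (*jivu*, *poka*).
*mavu* — final sound /u/ (a vowel) → -i → *mavui*.
*rapem* — final sound /m/ (a non-sibilant consonant) → -ada → *rapemada*.
The final sound of *etwejdoz* is /z/, which is a sibilant, so the suffix is -uv, giving *etwejdozuv*.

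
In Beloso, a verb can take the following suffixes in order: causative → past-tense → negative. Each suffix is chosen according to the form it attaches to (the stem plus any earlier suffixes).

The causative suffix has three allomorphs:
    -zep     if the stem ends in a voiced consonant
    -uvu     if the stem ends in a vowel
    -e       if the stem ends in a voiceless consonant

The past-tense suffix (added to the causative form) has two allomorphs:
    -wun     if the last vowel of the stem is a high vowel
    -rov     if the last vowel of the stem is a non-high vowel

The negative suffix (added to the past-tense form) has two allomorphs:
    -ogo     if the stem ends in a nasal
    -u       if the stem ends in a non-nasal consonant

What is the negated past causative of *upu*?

upuuvuwunogo

*upu* — final sound /u/ (a vowel) → -uvu → *upuuvu*.
Since the last vowel of the causative form *upuuvu* is /u/ (a high vowel), it takes -wun, giving *upuuvuwun*.
The past-tense form *upuuvuwun*: final consonant = /n/, a nasal → -ogo → *upuuvuwunogo*.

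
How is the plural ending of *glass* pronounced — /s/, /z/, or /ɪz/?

/ɪz/

The stem *glass* ends in a sibilant (/s, z, ʃ, ʒ, tʃ, dʒ/).
The plural suffix surfaces as /ɪz/ after sibilants, /s/ after other voiceless consonants, and /z/ after other voiced sounds.
So the plural -s on *glass* is pronounced /ɪz/.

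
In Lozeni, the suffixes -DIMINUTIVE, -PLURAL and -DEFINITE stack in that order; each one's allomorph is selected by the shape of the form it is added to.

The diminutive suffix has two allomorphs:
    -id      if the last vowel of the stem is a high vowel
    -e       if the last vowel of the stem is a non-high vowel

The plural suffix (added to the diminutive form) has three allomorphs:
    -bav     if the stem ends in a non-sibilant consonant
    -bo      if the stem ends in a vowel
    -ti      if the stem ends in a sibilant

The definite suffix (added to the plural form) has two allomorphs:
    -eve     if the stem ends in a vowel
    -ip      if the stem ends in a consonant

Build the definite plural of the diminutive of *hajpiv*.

*hajpiv* — last vowel /i/ (a high vowel) → -id → *hajpivid*.
The final sound of the diminutive form *hajpivid* is /d/, which is a non-sibilant consonant, so the plural suffix is -bav, giving *hajpividbav*.
The plural form *hajpividbav*: final sound = /v/, a consonant → -ip → *hajpividbavip*.

hajpividbavip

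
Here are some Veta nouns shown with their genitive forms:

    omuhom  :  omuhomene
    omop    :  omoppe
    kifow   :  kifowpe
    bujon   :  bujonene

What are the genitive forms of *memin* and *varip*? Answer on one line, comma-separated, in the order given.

The pattern is nasality of the final consonant: -ene when the stem ends in a nasal (*omuhom*, *bujon*); -pe when the stem ends in a non-nasal consonant (*omop*, *kifow*).
*memin* — final consonant /n/ (a nasal) → -ene → *meminene*.
*varip* — final consonant /p/ (non-nasal) → -pe → *varippe*.

meminene, varippe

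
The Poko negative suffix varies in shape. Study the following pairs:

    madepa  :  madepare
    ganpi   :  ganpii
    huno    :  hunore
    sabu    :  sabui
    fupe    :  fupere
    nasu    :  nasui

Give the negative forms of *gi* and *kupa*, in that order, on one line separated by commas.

gii, kupare

The pattern is height harmony: -i when the last vowel of the stem is a high vowel (*ganpi*, *sabu*, *nasu*); -re when the last vowel of the stem is a non-high vowel (*madepa*, *huno*, *fupe*).
The last vowel of *gi* is /i/, which is a high vowel, so the suffix is -i, giving *gii*.
Since the last vowel of *kupa* is /a/ (a non-high vowel), it takes -re, giving *kupare*.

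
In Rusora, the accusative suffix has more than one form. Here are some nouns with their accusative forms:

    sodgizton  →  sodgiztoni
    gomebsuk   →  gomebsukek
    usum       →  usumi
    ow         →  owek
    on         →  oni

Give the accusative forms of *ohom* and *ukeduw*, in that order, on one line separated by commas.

ohomi, ukeduwek

Looking at the final consonant of each stem: -i when the stem ends in a nasal (*sodgizton*, *usum*, *on*); -ek when the stem ends in a non-nasal consonant (*gomebsuk*, *ow*).
*ohom* — final consonant /m/ (a nasal) → -i → *ohomi*.
Since the final consonant of *ukeduw* is /w/ (non-nasal), it takes -ek, giving *ukeduwek*.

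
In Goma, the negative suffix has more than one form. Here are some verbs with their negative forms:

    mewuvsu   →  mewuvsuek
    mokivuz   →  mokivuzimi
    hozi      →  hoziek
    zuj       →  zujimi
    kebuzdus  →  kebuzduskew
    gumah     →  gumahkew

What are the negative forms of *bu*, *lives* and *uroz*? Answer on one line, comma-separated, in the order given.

buek, liveskew, urozimi

Looking at the final sound of each stem: -kew when the stem ends in a voiceless consonant (*kebuzdus*, *gumah*); -imi when the stem ends in a voiced consonant (*mokivuz*, *zuj*); -ek when the stem ends in a vowel (*mewuvsu*, *hozi*).
The final sound of *bu* is /u/, which is a vowel, so the suffix is -ek, giving *buek*.
The final sound of *lives* is /s/, which is a voiceless consonant, so the suffix is -kew, giving *liveskew*.
*uroz* — final sound /z/ (a voiced consonant) → -imi → *urozimi*.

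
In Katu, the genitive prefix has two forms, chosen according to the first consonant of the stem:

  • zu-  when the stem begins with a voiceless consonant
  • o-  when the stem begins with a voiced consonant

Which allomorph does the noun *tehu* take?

*tehu* — first consonant /t/ (voiceless) → zu-.

zu-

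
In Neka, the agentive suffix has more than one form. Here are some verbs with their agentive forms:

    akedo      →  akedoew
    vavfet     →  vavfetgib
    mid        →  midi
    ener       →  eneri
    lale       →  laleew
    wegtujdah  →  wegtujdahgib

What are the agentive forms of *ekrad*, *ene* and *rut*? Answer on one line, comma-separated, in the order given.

ekradi, eneew, rutgib

The pattern is voicing of the final sound: -gib when the stem ends in a voiceless consonant (*vavfet*, *wegtujdah*); -i when the stem ends in a voiced consonant (*mid*, *ener*); -ew when the stem ends in a vowel (*akedo*, *lale*).
The final sound of *ekrad* is /d/, which is a voiced consonant, so the suffix is -i, giving *ekradi*.
Since the final sound of *ene* is /e/ (a vowel), it takes -ew, giving *eneew*.
The final sound of *rut* is /t/, which is a voiceless consonant, so the suffix is -gib, giving *rutgib*.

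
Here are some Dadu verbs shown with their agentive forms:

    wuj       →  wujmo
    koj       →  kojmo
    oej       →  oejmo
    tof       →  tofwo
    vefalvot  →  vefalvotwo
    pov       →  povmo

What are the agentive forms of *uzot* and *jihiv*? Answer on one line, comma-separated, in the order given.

The alternation tracks the final consonant of the stem — -wo when the stem ends in a voiceless consonant (*tof*, *vefalvot*); -mo when the stem ends in a voiced consonant (*wuj*, *koj*, *oej*, *pov*).
The final consonant of *uzot* is /t/, which is voiceless, so the suffix is -wo, giving *uzotwo*.
*jihiv* — final consonant /v/ (voiced) → -mo → *jihivmo*.

uzotwo, jihivmo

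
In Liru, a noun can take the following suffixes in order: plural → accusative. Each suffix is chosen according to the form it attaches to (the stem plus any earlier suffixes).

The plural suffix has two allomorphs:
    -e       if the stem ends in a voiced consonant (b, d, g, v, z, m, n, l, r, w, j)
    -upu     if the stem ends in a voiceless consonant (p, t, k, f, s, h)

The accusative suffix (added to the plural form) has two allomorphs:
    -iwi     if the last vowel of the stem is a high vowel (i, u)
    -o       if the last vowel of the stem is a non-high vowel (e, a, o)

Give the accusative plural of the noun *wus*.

wusupuiwi

The final consonant of *wus* is /s/, which is voiceless, so the plural suffix is -upu, giving *wusupu*.
Since the last vowel of the plural form *wusupu* is /u/ (a high vowel), it takes -iwi, giving *wusupuiwi*.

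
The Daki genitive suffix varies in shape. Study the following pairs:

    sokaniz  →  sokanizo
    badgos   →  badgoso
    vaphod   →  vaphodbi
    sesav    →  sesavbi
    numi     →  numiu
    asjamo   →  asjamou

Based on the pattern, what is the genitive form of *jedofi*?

The suffix is conditioned by the final sound: -o when the stem ends in a sibilant (*sokaniz*, *badgos*); -bi when the stem ends in a non-sibilant consonant (*vaphod*, *sesav*); -u when the stem ends in a vowel (*numi*, *asjamo*).
*jedofi* — final sound /i/ (a vowel) → -u → *jedofiu*.

jedofiu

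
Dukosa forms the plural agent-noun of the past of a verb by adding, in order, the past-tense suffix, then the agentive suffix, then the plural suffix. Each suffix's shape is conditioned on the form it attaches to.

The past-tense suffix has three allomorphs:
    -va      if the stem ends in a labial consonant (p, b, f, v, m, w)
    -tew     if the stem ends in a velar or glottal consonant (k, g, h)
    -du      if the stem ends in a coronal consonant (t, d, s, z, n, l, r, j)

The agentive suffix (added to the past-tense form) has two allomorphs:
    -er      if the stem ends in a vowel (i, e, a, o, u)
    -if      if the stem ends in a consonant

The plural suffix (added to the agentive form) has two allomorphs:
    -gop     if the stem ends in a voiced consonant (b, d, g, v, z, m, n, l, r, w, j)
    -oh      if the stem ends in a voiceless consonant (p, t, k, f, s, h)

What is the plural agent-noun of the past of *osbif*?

osbifvaergop

*osbif*: final consonant = /f/, labial → -va → *osbifva*.
The past-tense form *osbifva*: final sound = /a/, a vowel → -er → *osbifvaer*.
The agentive form *osbifvaer*: final consonant = /r/, voiced → -gop → *osbifvaergop*.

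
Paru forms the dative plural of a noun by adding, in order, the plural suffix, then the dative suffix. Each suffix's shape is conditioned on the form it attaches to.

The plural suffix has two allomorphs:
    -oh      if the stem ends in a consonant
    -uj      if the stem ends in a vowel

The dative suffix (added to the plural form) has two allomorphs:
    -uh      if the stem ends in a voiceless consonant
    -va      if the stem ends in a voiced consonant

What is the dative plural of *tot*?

totohuh

*tot* — final sound /t/ (a consonant) → -oh → *totoh*.
The plural form *totoh* — final consonant /h/ (voiceless) → -uh → *totohuh*.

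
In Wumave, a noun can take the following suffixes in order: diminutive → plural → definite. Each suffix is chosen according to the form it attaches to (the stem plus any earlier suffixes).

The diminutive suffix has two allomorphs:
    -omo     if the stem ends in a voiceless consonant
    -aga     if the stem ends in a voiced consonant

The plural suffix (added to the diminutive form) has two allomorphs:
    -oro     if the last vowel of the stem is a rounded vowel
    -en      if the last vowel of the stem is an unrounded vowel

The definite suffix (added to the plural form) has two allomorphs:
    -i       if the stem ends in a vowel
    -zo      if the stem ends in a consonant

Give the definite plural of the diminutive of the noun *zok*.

*zok* — final consonant /k/ (voiceless) → -omo → *zokomo*.
The diminutive form *zokomo*: last vowel = /o/, a rounded vowel → -oro → *zokomooro*.
The plural form *zokomooro*: final sound = /o/, a vowel → -i → *zokomooroi*.

zokomooroi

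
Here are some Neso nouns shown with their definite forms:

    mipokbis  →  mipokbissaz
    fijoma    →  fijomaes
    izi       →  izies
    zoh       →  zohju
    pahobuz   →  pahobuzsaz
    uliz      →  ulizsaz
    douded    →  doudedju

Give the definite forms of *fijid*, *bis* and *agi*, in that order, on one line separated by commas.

fijidju, bissaz, agies

The alternation tracks the final sound of the stem — -saz when the stem ends in a sibilant (*mipokbis*, *pahobuz*, *uliz*); -ju when the stem ends in a non-sibilant consonant (*zoh*, *douded*); -es when the stem ends in a vowel (*fijoma*, *izi*).
Since the final sound of *fijid* is /d/ (a non-sibilant consonant), it takes -ju, giving *fijidju*.
*bis*: final sound = /s/, a sibilant → -saz → *bissaz*.
*agi*: final sound = /i/, a vowel → -es → *agies*.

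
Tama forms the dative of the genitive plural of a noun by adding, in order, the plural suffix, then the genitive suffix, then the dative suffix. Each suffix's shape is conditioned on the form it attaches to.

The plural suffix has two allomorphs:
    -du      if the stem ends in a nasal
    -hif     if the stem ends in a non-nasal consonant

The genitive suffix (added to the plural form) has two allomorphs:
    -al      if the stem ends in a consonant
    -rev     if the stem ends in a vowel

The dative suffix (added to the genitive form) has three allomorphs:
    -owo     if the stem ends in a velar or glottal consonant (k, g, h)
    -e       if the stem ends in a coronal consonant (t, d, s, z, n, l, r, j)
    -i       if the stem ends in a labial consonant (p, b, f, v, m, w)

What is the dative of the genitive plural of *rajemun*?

*rajemun* — final consonant /n/ (a nasal) → -du → *rajemundu*.
Since the final sound of the plural form *rajemundu* is /u/ (a vowel), it takes -rev, giving *rajemundurev*.
Since the final consonant of the genitive form *rajemundurev* is /v/ (labial), it takes -i, giving *rajemundurevi*.

rajemundurevi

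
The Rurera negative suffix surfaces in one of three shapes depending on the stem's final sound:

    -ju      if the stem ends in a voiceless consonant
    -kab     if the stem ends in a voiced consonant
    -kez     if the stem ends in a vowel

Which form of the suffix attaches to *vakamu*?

The final sound of *vakamu* is /u/, which is a vowel, so the suffix is -kez.

-kez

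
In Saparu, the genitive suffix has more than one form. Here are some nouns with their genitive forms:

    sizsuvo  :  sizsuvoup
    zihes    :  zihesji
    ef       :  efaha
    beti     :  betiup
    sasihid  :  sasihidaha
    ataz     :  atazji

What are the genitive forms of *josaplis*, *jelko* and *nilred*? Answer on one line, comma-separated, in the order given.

josaplisji, jelkoup, nilredaha

The pattern is sibilance of the final sound: -ji when the stem ends in a sibilant (*zihes*, *ataz*); -aha when the stem ends in a non-sibilant consonant (*ef*, *sasihid*); -up when the stem ends in a vowel (*sizsuvo*, *beti*).
*josaplis*: final sound = /s/, a sibilant → -ji → *josaplisji*.
*jelko*: final sound = /o/, a vowel → -up → *jelkoup*.
*nilred*: final sound = /d/, a non-sibilant consonant → -aha → *nilredaha*.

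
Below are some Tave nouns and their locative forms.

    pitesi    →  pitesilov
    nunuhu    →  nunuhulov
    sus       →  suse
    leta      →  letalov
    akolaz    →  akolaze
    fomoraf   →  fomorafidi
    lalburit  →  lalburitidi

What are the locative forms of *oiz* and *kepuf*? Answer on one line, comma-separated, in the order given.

The suffix is conditioned by the final sound: -e when the stem ends in a sibilant (*sus*, *akolaz*); -idi when the stem ends in a non-sibilant consonant (*fomoraf*, *lalburit*); -lov when the stem ends in a vowel (*pitesi*, *nunuhu*, *leta*).
The final sound of *oiz* is /z/, which is a sibilant, so the suffix is -e, giving *oize*.
The final sound of *kepuf* is /f/, which is a non-sibilant consonant, so the suffix is -idi, giving *kepufidi*.

oize, kepufidi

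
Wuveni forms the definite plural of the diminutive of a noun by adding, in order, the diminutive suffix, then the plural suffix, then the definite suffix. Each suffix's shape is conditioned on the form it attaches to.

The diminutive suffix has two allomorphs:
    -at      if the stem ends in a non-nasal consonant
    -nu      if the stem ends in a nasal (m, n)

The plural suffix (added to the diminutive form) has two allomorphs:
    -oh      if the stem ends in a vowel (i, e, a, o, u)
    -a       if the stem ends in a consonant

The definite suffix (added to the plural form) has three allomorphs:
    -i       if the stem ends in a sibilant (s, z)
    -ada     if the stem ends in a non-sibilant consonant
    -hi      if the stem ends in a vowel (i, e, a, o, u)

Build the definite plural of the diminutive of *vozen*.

*vozen* — final consonant /n/ (a nasal) → -nu → *vozennu*.
Since the final sound of the diminutive form *vozennu* is /u/ (a vowel), it takes -oh, giving *vozennuoh*.
The plural form *vozennuoh* — final sound /h/ (a non-sibilant consonant) → -ada → *vozennuohada*.

vozennuohada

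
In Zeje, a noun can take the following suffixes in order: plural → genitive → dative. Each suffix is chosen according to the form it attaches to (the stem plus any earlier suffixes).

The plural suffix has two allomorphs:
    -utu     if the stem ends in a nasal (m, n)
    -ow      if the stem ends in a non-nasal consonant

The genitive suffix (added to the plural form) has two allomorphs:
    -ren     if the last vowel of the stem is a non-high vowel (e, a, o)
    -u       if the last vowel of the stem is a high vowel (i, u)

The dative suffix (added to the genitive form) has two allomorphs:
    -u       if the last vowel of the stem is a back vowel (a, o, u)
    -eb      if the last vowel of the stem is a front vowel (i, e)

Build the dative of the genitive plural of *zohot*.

zohotowreneb

*zohot*: final consonant = /t/, non-nasal → -ow → *zohotow*.
The plural form *zohotow* — last vowel /o/ (a non-high vowel) → -ren → *zohotowren*.
The last vowel of the genitive form *zohotowren* is /e/, which is a front vowel, so the dative suffix is -eb, giving *zohotowreneb*.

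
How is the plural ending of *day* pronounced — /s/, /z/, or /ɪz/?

The stem *day* ends in a voiced non-sibilant sound.
The plural suffix surfaces as /ɪz/ after sibilants, /s/ after other voiceless consonants, and /z/ after other voiced sounds.
So the plural -s on *day* is pronounced /z/.

/z/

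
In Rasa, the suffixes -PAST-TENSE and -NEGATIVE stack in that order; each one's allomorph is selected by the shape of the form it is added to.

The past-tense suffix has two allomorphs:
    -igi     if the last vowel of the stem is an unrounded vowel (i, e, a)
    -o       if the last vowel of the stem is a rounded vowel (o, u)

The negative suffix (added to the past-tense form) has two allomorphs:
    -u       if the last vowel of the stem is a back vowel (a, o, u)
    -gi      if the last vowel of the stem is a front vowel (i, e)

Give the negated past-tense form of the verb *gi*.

giigigi

Since the last vowel of *gi* is /i/ (an unrounded vowel), it takes -igi, giving *giigi*.
The past-tense form *giigi* — last vowel /i/ (a front vowel) → -gi → *giigigi*.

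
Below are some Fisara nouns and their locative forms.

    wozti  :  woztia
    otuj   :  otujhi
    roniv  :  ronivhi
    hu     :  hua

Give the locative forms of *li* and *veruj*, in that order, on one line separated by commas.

Looking at the final sound of each stem: -hi when the stem ends in a consonant (*otuj*, *roniv*); -a when the stem ends in a vowel (*wozti*, *hu*).
*li*: final sound = /i/, a vowel → -a → *lia*.
Since the final sound of *veruj* is /j/ (a consonant), it takes -hi, giving *verujhi*.

lia, verujhi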